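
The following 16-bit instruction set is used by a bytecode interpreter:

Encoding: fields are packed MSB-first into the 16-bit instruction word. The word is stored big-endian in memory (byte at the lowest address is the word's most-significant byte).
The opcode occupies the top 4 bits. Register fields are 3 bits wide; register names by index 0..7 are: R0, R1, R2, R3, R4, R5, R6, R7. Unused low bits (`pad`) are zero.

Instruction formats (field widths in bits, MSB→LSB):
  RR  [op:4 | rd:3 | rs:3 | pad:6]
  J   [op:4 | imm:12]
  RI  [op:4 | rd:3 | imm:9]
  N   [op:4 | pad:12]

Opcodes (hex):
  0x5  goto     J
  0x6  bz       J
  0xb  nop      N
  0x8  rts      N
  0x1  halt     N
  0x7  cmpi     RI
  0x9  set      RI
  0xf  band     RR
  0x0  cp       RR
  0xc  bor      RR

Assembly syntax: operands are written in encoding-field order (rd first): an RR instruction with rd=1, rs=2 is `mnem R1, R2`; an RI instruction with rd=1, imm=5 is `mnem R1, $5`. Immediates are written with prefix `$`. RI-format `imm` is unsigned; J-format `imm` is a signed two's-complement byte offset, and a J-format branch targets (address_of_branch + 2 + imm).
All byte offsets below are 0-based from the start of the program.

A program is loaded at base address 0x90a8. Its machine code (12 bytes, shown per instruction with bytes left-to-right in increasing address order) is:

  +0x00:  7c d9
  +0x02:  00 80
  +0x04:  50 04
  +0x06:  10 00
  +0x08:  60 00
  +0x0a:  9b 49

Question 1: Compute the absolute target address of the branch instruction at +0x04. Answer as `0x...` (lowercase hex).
0x90b2

@+04  big-endian(50 04) = 0x5004
  top 4b → 0x5 → goto [J]
  [11:0] imm=4 = $4
  target = base 0x90a8 + off 0x04 + 2 + imm 4 = 0x90b2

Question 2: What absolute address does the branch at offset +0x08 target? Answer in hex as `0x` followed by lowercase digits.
0x90b2

[08] 60 00 → 0x6000
  op=0x6000>>12=0x6 ⇒ bz (J)
  [11:0] imm=0 = $0
  target = base 0x90a8 + off 0x08 + 2 + imm 0 = 0x90b2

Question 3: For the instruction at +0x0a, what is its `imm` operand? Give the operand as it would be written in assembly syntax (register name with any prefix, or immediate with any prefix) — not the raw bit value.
[0a] 9b 49 → 0x9b49
  opcode bits[15:12]=0x9: set/RI
  rd: (w>>9)&0x7=0x5 → R5
  imm: (w>>0)&0x1ff=0x149 → $329

$329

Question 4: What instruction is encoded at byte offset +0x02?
cp R0, R2

+0x02: 00 80 ⇒ word 0x0080 (big)
  op=0x0080>>12=0x0 ⇒ cp (RR)
  rd@[11:9]=0x0 ⇒ R0
  rs@[8:6]=0x2 ⇒ R2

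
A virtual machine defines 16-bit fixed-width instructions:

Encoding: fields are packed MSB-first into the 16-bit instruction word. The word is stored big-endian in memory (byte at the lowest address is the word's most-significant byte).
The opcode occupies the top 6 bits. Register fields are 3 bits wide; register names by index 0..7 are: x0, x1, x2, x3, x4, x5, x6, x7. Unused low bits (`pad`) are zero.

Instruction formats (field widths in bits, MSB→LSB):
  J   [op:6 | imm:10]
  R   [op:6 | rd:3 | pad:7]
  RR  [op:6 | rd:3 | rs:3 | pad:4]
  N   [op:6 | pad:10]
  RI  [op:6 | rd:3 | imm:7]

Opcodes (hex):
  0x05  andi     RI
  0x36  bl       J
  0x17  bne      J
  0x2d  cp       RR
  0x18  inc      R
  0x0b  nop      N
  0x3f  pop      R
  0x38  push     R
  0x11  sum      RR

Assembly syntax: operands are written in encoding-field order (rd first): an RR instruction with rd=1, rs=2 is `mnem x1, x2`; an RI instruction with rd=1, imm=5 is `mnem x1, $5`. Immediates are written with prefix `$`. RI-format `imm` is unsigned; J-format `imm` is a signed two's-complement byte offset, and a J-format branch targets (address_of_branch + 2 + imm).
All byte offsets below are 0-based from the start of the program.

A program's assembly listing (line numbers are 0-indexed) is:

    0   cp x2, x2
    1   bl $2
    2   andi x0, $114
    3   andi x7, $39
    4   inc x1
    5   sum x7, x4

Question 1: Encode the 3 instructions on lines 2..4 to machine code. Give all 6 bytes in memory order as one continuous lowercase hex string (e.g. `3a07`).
147217a76080

L2: andi op=0x5:6|rd=0:3|imm=114:7 ⇒ 0x1472 ⇒ big 14 72
L3: andi op=0x5:6|rd=7:3|imm=39:7 ⇒ 0x17a7 ⇒ big 17 a7
L4: inc op=0x18:6|rd=1:3|pad=0:7 ⇒ 0x6080 ⇒ big 60 80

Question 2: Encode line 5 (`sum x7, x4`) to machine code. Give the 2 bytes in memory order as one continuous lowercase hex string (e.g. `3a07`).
L5: sum op=0x11:6|rd=7:3|rs=4:3|pad=0:4 ⇒ 0x47c0 ⇒ big 47 c0

47c0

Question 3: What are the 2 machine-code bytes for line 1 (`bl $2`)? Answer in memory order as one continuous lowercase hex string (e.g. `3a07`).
line 1 (bl): pack op=0x36:6|imm=2:10 = 0xd802; big→ d8 02

d802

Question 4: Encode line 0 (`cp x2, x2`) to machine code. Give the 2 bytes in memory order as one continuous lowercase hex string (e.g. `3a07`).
b520

0. cp fields op=0x2d:6|rd=2:3|rs=2:3|pad=0:4 → word b520h → b5 20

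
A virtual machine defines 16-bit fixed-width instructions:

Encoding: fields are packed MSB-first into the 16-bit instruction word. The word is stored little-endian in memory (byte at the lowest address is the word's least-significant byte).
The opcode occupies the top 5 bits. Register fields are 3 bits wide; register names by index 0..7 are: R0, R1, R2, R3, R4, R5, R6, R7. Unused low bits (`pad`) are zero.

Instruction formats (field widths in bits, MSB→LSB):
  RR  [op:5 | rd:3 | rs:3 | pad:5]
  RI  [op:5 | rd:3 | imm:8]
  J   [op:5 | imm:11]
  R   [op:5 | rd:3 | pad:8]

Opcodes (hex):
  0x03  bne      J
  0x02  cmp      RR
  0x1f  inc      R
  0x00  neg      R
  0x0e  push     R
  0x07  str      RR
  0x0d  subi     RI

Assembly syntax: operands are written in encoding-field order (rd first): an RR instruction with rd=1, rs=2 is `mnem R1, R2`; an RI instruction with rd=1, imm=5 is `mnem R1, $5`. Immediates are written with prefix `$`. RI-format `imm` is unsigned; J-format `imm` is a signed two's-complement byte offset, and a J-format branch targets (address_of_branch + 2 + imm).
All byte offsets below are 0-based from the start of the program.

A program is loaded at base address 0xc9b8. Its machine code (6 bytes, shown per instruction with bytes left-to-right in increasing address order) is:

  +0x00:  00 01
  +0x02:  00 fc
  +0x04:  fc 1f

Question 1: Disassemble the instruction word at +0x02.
inc R4

off 0x02: read 00 fc as little → 0xfc00
  opcode bits[15:11]=0x1f: inc/R
  [10:8] rd=4 = R4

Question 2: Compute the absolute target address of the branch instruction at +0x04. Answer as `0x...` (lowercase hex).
0xc9ba

+0x04: fc 1f ⇒ word 0x1ffc (little)
  opcode bits[15:11]=0x3: bne/J
  imm@[10:0]=0x7fc (s11→-4) ⇒ $-4
  target = base 0xc9b8 + off 0x04 + 2 + imm -4 = 0xc9ba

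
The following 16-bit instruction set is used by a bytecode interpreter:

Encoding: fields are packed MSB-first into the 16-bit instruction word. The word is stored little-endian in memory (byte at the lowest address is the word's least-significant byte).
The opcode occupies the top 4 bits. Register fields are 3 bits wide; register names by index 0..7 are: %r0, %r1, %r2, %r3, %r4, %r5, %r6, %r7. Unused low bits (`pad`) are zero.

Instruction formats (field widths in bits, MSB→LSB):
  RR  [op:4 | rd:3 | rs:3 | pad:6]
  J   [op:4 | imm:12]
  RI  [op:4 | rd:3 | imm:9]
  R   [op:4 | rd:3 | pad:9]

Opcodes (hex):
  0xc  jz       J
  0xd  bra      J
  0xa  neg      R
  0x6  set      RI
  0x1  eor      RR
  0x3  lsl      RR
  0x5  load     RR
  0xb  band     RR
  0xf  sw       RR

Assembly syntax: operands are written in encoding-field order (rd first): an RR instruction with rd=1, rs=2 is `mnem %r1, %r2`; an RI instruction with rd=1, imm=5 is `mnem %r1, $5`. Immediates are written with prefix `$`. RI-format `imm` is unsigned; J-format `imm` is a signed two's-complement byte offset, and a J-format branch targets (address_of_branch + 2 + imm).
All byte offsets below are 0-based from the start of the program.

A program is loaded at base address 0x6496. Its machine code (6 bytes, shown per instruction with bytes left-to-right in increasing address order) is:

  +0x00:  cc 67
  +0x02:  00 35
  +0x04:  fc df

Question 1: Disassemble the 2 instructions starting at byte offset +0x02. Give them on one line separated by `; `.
lsl %r2, %r4; bra $-4

off 0x02: read 00 35 as little → 0x3500
  opcode bits[15:12]=0x3: lsl/RR
  rd: (w>>9)&0x7=0x2 → %r2
  rs: (w>>6)&0x7=0x4 → %r4
off 0x04: read fc df as little → 0xdffc
  opcode bits[15:12]=0xd: bra/J
  imm: (w>>0)&0xfff=0xffc (s12→-4) → $-4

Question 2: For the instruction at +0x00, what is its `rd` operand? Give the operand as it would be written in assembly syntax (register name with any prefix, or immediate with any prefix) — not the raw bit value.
[00] cc 67 → 0x67cc
  op=0x67cc>>12=0x6 ⇒ set (RI)
  rd@[11:9]=0x3 ⇒ %r3
  imm@[8:0]=0x1cc ⇒ $460

%r3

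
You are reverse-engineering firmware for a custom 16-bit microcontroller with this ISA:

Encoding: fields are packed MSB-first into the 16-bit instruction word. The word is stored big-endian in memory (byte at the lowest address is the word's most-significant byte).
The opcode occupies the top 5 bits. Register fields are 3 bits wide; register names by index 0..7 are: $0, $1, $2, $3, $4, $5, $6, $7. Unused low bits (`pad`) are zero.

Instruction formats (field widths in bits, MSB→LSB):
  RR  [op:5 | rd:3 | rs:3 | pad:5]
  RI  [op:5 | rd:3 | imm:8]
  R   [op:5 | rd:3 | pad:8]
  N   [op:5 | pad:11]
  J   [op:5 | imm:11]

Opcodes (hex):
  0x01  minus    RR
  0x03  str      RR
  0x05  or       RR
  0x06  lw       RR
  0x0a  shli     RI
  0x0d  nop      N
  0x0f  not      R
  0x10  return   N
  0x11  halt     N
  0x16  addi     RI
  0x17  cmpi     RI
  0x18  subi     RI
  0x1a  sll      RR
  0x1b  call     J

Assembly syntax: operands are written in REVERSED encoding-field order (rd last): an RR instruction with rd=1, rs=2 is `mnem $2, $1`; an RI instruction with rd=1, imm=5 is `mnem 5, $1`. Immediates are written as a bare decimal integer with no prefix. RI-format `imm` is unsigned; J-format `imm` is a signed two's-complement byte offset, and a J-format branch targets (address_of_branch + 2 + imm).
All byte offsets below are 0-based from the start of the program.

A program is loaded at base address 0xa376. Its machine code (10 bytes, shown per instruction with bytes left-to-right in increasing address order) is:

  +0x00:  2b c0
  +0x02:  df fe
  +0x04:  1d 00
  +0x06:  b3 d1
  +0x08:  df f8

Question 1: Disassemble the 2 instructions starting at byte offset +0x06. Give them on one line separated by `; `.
off 0x06: read b3 d1 as big → 0xb3d1
  opcode bits[15:11]=0x16: addi/RI
  rd@[10:8]=0x3 ⇒ $3
  imm@[7:0]=0xd1 ⇒ 209
off 0x08: read df f8 as big → 0xdff8
  opcode bits[15:11]=0x1b: call/J
  imm@[10:0]=0x7f8 (s11→-8) ⇒ -8

addi 209, $3; call -8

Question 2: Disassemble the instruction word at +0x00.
+0x00: 2b c0 ⇒ word 0x2bc0 (big)
  top 5b → 0x5 → or [RR]
  [10:8] rd=3 = $3
  [7:5] rs=6 = $6

or $6, $3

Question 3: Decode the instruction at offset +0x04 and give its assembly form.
str $0, $5

@+04  big-endian(1d 00) = 0x1d00
  top 5b → 0x3 → str [RR]
  rd: (w>>8)&0x7=0x5 → $5
  rs: (w>>5)&0x7=0x0 → $0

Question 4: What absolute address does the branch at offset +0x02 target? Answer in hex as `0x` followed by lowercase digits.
[02] df fe → 0xdffe
  top 5b → 0x1b → call [J]
  [10:0] imm=2046 (s11→-2) = -2
  target = base 0xa376 + off 0x02 + 2 + imm -2 = 0xa378

0xa378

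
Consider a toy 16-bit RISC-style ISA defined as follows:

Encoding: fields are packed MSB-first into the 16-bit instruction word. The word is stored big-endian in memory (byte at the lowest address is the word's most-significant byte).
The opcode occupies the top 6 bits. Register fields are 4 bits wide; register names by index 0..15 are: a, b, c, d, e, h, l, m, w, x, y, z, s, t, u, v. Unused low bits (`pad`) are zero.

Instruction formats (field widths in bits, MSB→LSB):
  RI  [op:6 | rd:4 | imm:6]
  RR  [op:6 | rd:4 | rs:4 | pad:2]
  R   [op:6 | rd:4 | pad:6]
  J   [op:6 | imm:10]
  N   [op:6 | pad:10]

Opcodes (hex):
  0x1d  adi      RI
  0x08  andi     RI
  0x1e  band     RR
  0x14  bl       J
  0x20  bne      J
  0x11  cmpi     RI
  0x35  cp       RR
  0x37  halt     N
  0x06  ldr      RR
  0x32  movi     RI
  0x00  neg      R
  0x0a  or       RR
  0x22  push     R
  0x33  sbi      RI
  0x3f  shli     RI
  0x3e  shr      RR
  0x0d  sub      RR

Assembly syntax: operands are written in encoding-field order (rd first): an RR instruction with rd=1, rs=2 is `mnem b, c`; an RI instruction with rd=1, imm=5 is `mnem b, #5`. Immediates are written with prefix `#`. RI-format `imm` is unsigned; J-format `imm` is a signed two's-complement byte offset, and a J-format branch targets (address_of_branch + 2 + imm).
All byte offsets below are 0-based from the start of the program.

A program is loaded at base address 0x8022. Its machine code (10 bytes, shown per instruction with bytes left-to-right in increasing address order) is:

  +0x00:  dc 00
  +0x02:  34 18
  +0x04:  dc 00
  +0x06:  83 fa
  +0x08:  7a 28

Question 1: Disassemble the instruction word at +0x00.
halt

[00] dc 00 → 0xdc00
  op=0xdc00>>10=0x37 ⇒ halt (N)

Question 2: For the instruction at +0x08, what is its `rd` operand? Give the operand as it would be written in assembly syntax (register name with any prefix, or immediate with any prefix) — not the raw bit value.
@+08  big-endian(7a 28) = 0x7a28
  op=0x7a28>>10=0x1e ⇒ band (RR)
  rd@[9:6]=0x8 ⇒ w
  rs@[5:2]=0xa ⇒ y

w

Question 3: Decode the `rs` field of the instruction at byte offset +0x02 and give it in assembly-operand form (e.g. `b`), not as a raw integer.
l

[02] 34 18 → 0x3418
  op=0x3418>>10=0xd ⇒ sub (RR)
  rd: (w>>6)&0xf=0x0 → a
  rs: (w>>2)&0xf=0x6 → l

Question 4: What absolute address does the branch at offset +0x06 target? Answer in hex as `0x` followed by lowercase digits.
0x8024

+0x06: 83 fa ⇒ word 0x83fa (big)
  opcode bits[15:10]=0x20: bne/J
  imm@[9:0]=0x3fa (s10→-6) ⇒ #-6
  target = base 0x8022 + off 0x06 + 2 + imm -6 = 0x8024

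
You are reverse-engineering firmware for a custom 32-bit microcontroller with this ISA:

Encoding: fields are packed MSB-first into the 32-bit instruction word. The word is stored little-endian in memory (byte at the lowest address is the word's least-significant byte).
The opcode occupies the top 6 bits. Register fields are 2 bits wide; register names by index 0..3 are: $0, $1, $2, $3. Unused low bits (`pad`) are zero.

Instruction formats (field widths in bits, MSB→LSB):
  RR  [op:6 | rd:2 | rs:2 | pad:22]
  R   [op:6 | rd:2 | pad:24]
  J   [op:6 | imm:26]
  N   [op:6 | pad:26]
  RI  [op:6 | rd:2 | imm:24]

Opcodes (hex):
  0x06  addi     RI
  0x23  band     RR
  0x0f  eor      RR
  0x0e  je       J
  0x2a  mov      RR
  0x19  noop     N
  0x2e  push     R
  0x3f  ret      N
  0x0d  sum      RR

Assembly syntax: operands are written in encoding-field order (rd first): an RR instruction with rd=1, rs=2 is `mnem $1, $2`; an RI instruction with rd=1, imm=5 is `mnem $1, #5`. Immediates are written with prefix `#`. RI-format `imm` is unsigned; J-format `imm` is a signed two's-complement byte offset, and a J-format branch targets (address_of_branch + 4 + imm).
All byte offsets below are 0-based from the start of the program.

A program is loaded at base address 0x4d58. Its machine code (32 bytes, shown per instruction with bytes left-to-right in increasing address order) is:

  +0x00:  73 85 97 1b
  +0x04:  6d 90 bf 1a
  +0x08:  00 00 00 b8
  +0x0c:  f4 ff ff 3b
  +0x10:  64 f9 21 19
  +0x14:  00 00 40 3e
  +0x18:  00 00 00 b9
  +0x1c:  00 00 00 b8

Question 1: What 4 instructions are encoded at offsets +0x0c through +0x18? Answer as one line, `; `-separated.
je #-12; addi $1, #2226532; eor $2, $1; push $1

[0c] f4 ff ff 3b → 0x3bfffff4
  opcode bits[31:26]=0xe: je/J
  [25:0] imm=67108852 (s26→-12) = #-12
[10] 64 f9 21 19 → 0x1921f964
  opcode bits[31:26]=0x6: addi/RI
  [25:24] rd=1 = $1
  [23:0] imm=2226532 = #2226532
[14] 00 00 40 3e → 0x3e400000
  opcode bits[31:26]=0xf: eor/RR
  [25:24] rd=2 = $2
  [23:22] rs=1 = $1
[18] 00 00 00 b9 → 0xb9000000
  opcode bits[31:26]=0x2e: push/R
  [25:24] rd=1 = $1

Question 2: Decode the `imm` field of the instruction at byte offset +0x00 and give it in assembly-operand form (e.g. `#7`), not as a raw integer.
#9930099

+0x00: 73 85 97 1b ⇒ word 0x1b978573 (little)
  opcode bits[31:26]=0x6: addi/RI
  [25:24] rd=3 = $3
  [23:0] imm=9930099 = #9930099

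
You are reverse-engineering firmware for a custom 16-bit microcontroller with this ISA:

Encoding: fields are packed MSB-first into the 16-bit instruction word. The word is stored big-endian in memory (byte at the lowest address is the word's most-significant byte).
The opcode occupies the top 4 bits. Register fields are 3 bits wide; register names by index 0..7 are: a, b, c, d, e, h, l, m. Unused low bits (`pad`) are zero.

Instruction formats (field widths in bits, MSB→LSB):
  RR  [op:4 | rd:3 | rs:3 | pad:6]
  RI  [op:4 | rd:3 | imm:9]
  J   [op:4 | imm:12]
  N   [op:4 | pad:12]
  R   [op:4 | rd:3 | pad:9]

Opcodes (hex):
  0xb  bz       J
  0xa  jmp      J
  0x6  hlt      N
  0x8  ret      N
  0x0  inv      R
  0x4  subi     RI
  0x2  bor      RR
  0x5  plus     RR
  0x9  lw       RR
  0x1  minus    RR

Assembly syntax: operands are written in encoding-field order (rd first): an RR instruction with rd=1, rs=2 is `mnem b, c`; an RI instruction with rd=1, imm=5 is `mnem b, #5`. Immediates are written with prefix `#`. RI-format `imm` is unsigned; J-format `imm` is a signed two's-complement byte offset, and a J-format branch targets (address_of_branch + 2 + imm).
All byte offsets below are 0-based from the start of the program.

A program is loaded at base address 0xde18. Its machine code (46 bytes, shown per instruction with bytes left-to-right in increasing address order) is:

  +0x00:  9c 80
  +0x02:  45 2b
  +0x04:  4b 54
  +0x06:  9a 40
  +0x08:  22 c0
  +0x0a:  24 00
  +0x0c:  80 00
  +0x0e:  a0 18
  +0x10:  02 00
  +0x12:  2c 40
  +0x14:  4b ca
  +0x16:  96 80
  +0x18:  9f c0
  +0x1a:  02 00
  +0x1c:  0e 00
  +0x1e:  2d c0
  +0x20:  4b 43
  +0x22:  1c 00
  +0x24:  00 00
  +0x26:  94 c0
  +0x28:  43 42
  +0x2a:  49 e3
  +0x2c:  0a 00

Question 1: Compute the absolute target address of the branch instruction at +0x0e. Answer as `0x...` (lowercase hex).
+0x0e: a0 18 ⇒ word 0xa018 (big)
  opcode bits[15:12]=0xa: jmp/J
  imm@[11:0]=0x18 ⇒ #24
  target = base 0xde18 + off 0x0e + 2 + imm 24 = 0xde40

0xde40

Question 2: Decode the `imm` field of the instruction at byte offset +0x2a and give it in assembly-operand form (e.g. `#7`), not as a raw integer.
#483

@+2a  big-endian(49 e3) = 0x49e3
  top 4b → 0x4 → subi [RI]
  [11:9] rd=4 = e
  [8:0] imm=483 = #483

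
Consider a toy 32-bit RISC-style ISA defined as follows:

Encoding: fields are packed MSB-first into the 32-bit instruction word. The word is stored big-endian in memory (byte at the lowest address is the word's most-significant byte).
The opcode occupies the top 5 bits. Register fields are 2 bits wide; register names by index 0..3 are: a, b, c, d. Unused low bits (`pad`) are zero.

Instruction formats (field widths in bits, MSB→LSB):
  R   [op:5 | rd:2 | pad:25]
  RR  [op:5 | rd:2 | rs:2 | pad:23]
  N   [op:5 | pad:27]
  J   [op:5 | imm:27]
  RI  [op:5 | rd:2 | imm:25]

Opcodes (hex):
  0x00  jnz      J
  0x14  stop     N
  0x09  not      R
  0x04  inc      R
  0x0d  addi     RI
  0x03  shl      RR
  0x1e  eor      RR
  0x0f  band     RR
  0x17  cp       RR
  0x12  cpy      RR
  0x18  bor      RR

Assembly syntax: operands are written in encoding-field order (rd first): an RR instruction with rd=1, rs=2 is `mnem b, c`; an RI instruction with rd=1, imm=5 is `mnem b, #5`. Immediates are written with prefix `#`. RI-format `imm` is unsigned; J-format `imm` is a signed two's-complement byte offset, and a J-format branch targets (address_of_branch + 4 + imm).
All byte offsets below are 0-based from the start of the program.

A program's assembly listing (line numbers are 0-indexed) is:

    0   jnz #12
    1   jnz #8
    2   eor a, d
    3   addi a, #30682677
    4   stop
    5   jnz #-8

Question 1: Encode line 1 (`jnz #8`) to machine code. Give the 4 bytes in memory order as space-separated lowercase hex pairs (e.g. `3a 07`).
L1: jnz op=0x0:5|imm=8:27 ⇒ 0x00000008 ⇒ big 00 00 00 08

00 00 00 08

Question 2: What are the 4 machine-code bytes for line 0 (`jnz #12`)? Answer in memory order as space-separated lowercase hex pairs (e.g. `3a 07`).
line 0 (jnz): pack op=0x0:5|imm=12:27 = 0x0000000c; big→ 00 00 00 0c

00 00 00 0c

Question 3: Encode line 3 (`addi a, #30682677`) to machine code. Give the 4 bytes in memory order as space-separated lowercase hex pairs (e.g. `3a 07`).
69 d4 2e 35

L3: addi op=0xd:5|rd=0:2|imm=30682677:25 ⇒ 0x69d42e35 ⇒ big 69 d4 2e 35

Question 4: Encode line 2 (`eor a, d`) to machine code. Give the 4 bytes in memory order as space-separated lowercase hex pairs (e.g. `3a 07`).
2. eor fields op=0x1e:5|rd=0:2|rs=3:2|pad=0:23 → word f1800000h → f1 80 00 00

f1 80 00 00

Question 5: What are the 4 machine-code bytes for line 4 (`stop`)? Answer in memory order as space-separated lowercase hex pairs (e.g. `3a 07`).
L4: stop op=0x14:5|pad=0:27 ⇒ 0xa0000000 ⇒ big a0 00 00 00

a0 00 00 00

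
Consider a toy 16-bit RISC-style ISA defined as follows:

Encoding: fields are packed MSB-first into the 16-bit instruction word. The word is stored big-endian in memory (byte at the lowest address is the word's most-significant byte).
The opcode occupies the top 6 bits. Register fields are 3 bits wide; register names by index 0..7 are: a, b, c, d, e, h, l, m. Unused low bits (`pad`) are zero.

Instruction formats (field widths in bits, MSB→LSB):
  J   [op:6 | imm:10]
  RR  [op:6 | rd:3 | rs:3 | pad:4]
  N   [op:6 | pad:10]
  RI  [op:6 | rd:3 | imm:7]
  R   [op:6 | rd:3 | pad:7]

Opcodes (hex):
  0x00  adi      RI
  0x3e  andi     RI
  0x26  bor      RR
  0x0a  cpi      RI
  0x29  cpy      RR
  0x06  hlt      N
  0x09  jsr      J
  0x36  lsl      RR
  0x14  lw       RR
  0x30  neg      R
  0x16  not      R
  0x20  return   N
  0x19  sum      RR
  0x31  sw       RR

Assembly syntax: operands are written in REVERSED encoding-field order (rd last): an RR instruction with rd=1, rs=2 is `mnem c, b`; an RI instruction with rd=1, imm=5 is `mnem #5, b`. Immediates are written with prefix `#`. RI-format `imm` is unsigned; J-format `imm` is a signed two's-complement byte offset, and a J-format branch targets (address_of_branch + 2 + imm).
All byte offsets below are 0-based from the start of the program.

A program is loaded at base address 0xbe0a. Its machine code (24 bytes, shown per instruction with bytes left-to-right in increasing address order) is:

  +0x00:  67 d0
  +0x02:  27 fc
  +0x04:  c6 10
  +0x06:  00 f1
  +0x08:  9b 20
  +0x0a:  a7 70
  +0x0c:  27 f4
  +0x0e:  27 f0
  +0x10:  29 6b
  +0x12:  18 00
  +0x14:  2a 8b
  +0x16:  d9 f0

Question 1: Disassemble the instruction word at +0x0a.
cpy m, l

[0a] a7 70 → 0xa770
  opcode bits[15:10]=0x29: cpy/RR
  [9:7] rd=6 = l
  [6:4] rs=7 = m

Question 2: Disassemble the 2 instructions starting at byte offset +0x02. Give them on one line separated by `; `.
+0x02: 27 fc ⇒ word 0x27fc (big)
  op=0x27fc>>10=0x9 ⇒ jsr (J)
  imm: (w>>0)&0x3ff=0x3fc (s10→-4) → #-4
+0x04: c6 10 ⇒ word 0xc610 (big)
  op=0xc610>>10=0x31 ⇒ sw (RR)
  rd: (w>>7)&0x7=0x4 → e
  rs: (w>>4)&0x7=0x1 → b

jsr #-4; sw b, e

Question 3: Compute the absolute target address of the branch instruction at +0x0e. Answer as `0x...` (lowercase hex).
0xbe0a

@+0e  big-endian(27 f0) = 0x27f0
  top 6b → 0x9 → jsr [J]
  [9:0] imm=1008 (s10→-16) = #-16
  target = base 0xbe0a + off 0x0e + 2 + imm -16 = 0xbe0a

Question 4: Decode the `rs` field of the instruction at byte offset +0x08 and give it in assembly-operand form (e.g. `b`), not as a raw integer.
+0x08: 9b 20 ⇒ word 0x9b20 (big)
  opcode bits[15:10]=0x26: bor/RR
  [9:7] rd=6 = l
  [6:4] rs=2 = c

c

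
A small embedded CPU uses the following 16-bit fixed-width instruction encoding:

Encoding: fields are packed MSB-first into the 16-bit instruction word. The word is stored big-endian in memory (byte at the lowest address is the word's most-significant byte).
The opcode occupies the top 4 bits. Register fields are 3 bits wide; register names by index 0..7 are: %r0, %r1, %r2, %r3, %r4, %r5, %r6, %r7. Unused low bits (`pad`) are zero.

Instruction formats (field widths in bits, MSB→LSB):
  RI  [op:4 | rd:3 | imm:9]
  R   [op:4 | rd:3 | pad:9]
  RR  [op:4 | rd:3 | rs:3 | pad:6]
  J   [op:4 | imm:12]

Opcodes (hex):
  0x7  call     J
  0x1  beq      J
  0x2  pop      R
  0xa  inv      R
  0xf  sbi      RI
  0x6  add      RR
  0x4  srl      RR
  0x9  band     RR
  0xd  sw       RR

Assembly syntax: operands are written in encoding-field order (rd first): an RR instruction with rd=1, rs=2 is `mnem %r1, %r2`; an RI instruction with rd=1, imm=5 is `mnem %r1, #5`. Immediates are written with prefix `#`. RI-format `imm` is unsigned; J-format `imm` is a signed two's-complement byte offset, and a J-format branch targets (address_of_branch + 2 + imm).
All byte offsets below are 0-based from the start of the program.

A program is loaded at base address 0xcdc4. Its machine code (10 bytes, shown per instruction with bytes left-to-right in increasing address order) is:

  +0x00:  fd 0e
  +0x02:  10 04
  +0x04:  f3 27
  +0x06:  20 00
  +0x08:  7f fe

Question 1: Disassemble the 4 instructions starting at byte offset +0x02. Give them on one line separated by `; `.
@+02  big-endian(10 04) = 0x1004
  top 4b → 0x1 → beq [J]
  imm: (w>>0)&0xfff=0x4 → #4
@+04  big-endian(f3 27) = 0xf327
  top 4b → 0xf → sbi [RI]
  rd: (w>>9)&0x7=0x1 → %r1
  imm: (w>>0)&0x1ff=0x127 → #295
@+06  big-endian(20 00) = 0x2000
  top 4b → 0x2 → pop [R]
  rd: (w>>9)&0x7=0x0 → %r0
@+08  big-endian(7f fe) = 0x7ffe
  top 4b → 0x7 → call [J]
  imm: (w>>0)&0xfff=0xffe (s12→-2) → #-2

beq #4; sbi %r1, #295; pop %r0; call #-2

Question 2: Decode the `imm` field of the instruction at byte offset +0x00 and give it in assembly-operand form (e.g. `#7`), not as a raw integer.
@+00  big-endian(fd 0e) = 0xfd0e
  top 4b → 0xf → sbi [RI]
  [11:9] rd=6 = %r6
  [8:0] imm=270 = #270

#270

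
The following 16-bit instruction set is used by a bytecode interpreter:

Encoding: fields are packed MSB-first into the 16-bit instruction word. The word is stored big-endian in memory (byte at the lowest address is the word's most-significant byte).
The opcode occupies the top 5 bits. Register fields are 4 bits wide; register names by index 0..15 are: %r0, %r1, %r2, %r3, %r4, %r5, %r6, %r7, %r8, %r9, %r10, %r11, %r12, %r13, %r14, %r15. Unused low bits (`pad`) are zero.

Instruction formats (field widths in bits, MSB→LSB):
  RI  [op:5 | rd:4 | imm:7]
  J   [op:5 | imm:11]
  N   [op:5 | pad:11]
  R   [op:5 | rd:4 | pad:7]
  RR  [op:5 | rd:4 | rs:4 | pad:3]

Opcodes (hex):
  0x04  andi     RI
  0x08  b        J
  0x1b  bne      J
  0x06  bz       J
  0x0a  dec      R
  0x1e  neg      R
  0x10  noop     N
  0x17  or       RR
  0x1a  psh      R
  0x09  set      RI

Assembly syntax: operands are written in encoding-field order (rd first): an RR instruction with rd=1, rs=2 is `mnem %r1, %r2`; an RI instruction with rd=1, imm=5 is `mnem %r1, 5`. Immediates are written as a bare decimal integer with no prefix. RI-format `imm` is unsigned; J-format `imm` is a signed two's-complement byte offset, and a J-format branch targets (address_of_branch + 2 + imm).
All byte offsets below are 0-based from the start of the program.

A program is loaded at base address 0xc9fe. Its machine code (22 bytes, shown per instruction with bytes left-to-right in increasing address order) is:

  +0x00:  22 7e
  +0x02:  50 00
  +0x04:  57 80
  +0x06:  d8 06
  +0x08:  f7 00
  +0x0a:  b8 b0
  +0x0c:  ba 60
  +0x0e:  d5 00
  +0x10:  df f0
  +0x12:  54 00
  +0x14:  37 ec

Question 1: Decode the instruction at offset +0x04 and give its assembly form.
dec %r15

@+04  big-endian(57 80) = 0x5780
  opcode bits[15:11]=0xa: dec/R
  rd@[10:7]=0xf ⇒ %r15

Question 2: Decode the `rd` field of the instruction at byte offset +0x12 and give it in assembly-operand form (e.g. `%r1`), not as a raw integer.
off 0x12: read 54 00 as big → 0x5400
  top 5b → 0xa → dec [R]
  rd@[10:7]=0x8 ⇒ %r8

%r8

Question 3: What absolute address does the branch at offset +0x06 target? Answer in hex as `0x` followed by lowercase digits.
0xca0c

@+06  big-endian(d8 06) = 0xd806
  top 5b → 0x1b → bne [J]
  imm@[10:0]=0x6 ⇒ 6
  target = base 0xc9fe + off 0x06 + 2 + imm 6 = 0xca0c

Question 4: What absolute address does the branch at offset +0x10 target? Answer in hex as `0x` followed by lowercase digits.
[10] df f0 → 0xdff0
  op=0xdff0>>11=0x1b ⇒ bne (J)
  imm: (w>>0)&0x7ff=0x7f0 (s11→-16) → -16
  target = base 0xc9fe + off 0x10 + 2 + imm -16 = 0xca00

0xca00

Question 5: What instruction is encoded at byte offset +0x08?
neg %r14

+0x08: f7 00 ⇒ word 0xf700 (big)
  opcode bits[15:11]=0x1e: neg/R
  rd: (w>>7)&0xf=0xe → %r14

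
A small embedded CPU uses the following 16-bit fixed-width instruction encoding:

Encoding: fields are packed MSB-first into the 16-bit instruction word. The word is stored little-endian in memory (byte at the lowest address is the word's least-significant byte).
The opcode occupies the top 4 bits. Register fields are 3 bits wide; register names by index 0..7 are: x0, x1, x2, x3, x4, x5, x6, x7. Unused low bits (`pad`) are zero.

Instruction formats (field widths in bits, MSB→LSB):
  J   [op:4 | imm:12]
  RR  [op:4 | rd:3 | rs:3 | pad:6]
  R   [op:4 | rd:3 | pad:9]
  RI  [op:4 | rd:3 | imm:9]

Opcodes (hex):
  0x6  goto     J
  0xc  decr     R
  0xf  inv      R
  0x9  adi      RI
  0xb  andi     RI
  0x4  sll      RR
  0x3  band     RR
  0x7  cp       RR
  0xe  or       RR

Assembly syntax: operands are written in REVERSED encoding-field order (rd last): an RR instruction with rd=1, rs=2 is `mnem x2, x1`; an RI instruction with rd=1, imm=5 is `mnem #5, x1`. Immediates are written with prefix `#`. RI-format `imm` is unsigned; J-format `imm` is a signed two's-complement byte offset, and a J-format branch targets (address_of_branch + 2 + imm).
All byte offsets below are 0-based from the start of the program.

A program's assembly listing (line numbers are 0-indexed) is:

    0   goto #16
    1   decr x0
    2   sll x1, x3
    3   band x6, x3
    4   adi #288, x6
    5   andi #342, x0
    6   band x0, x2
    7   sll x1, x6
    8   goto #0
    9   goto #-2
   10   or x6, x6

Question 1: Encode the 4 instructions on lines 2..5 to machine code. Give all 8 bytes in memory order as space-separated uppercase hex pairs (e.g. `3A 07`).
40 46 80 37 20 9D 56 B1

line 2 (sll): pack op=0x4:4|rd=3:3|rs=1:3|pad=0:6 = 0x4640; little→ 40 46
line 3 (band): pack op=0x3:4|rd=3:3|rs=6:3|pad=0:6 = 0x3780; little→ 80 37
line 4 (adi): pack op=0x9:4|rd=6:3|imm=288:9 = 0x9d20; little→ 20 9d
line 5 (andi): pack op=0xb:4|rd=0:3|imm=342:9 = 0xb156; little→ 56 b1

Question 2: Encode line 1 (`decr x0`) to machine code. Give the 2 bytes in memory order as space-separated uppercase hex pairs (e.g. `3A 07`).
1. decr fields op=0xc:4|rd=0:3|pad=0:9 → word c000h → 00 c0

00 C0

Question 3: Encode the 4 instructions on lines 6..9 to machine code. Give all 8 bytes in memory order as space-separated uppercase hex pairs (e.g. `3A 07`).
L6: band op=0x3:4|rd=2:3|rs=0:3|pad=0:6 ⇒ 0x3400 ⇒ little 00 34
L7: sll op=0x4:4|rd=6:3|rs=1:3|pad=0:6 ⇒ 0x4c40 ⇒ little 40 4c
L8: goto op=0x6:4|imm=0:12 ⇒ 0x6000 ⇒ little 00 60
L9: goto op=0x6:4|imm=-2:12 ⇒ 0x6ffe ⇒ little fe 6f

00 34 40 4C 00 60 FE 6F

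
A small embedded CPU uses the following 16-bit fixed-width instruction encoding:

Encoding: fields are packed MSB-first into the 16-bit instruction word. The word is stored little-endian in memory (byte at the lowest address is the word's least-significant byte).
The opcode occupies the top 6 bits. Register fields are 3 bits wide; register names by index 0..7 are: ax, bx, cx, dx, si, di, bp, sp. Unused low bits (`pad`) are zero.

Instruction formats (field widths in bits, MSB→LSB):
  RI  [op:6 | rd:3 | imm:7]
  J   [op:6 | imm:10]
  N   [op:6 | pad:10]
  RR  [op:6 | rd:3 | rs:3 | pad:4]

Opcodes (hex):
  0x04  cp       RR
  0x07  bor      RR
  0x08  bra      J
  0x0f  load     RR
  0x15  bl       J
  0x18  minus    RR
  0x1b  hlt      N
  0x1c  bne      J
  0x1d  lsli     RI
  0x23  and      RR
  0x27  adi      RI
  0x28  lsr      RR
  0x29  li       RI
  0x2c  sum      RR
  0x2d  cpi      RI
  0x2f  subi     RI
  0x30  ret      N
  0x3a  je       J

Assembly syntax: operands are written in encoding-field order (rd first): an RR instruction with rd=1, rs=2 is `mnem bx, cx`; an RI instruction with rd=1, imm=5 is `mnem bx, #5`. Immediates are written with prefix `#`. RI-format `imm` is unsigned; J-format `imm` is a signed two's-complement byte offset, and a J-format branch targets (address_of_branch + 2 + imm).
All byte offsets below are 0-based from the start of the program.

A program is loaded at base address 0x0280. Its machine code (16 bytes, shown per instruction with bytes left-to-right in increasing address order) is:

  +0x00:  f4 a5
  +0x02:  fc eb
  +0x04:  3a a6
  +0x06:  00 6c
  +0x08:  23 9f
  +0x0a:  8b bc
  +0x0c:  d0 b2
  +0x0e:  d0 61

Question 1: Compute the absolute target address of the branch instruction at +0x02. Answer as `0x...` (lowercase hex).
0x0280

[02] fc eb → 0xebfc
  op=0xebfc>>10=0x3a ⇒ je (J)
  imm@[9:0]=0x3fc (s10→-4) ⇒ #-4
  target = base 0x0280 + off 0x02 + 2 + imm -4 = 0x0280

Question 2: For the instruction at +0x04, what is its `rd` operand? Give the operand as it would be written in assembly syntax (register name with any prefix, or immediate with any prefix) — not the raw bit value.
si

@+04  little-endian(3a a6) = 0xa63a
  opcode bits[15:10]=0x29: li/RI
  rd: (w>>7)&0x7=0x4 → si
  imm: (w>>0)&0x7f=0x3a → #58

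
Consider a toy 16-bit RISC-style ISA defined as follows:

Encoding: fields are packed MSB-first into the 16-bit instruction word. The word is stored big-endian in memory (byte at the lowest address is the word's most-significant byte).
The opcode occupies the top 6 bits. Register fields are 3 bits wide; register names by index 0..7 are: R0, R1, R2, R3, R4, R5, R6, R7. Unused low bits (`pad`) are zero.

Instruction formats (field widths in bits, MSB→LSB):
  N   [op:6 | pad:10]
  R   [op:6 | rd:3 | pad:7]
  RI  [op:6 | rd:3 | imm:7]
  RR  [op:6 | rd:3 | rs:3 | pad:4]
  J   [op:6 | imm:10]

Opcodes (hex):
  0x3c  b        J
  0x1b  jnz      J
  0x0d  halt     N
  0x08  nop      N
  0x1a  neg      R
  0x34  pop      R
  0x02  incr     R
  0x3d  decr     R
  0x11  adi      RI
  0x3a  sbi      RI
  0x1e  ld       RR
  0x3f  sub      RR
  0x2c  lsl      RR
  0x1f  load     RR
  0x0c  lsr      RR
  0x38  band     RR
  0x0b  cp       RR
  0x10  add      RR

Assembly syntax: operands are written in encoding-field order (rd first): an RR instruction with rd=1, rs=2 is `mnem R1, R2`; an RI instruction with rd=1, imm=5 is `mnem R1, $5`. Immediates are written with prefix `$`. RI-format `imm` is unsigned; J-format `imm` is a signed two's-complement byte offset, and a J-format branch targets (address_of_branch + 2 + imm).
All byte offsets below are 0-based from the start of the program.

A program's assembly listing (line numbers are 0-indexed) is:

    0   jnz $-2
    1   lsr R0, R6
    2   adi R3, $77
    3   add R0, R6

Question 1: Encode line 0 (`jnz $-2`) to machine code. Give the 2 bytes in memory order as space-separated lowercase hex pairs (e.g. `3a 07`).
L0: jnz op=0x1b:6|imm=-2:10 ⇒ 0x6ffe ⇒ big 6f fe

6f fe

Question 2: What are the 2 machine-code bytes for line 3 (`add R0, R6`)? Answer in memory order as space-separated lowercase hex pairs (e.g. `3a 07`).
3. add fields op=0x10:6|rd=0:3|rs=6:3|pad=0:4 → word 4060h → 40 60

40 60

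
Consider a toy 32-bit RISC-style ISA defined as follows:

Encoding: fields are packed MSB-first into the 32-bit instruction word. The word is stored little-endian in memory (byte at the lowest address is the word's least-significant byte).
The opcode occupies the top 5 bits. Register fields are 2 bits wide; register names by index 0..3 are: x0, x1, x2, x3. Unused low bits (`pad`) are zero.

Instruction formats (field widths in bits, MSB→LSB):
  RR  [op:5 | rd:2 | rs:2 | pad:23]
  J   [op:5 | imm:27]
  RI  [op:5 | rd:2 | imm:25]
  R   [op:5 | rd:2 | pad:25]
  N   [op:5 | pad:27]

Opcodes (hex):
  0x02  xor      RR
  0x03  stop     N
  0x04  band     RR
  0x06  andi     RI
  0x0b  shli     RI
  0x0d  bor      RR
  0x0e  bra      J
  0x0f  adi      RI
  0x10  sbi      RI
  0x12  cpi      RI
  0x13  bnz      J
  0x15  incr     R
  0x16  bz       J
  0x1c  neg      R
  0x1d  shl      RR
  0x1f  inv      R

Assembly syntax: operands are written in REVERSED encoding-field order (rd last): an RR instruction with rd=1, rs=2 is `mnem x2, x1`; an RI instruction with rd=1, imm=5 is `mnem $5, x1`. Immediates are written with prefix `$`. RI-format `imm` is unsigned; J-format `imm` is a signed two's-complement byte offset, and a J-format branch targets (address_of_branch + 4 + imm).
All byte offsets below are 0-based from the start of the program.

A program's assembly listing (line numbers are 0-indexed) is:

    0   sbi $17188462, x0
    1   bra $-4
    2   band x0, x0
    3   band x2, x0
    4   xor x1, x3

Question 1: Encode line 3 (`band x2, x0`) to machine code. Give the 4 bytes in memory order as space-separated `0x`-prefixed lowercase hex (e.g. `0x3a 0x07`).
0x00 0x00 0x00 0x21

L3: band op=0x4:5|rd=0:2|rs=2:2|pad=0:23 ⇒ 0x21000000 ⇒ little 00 00 00 21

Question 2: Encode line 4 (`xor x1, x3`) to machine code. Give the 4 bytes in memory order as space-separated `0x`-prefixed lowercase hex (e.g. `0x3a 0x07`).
line 4 (xor): pack op=0x2:5|rd=3:2|rs=1:2|pad=0:23 = 0x16800000; little→ 00 00 80 16

0x00 0x00 0x80 0x16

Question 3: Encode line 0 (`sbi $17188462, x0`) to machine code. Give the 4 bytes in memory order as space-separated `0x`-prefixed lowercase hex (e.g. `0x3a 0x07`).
0x6e 0x46 0x06 0x81

line 0 (sbi): pack op=0x10:5|rd=0:2|imm=17188462:25 = 0x8106466e; little→ 6e 46 06 81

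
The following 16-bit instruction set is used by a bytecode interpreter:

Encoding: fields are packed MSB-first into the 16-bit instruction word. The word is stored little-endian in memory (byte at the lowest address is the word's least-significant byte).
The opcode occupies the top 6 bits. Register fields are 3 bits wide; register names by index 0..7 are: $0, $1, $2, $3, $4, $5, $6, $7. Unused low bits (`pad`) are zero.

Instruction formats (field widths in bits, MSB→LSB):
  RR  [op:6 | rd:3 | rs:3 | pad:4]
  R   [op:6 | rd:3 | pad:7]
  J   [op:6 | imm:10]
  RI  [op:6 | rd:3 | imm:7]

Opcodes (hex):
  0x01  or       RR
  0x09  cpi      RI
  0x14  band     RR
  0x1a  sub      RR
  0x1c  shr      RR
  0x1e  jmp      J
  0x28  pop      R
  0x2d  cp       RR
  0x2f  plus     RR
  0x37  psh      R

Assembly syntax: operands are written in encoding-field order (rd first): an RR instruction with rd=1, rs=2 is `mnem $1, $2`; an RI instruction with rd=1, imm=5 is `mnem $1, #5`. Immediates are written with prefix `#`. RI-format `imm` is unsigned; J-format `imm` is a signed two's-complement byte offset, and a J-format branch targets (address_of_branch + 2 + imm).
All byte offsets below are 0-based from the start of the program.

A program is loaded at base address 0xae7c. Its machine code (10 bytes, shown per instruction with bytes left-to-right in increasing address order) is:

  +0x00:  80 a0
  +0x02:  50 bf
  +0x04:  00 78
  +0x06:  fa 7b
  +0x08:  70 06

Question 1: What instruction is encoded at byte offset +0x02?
plus $6, $5

@+02  little-endian(50 bf) = 0xbf50
  top 6b → 0x2f → plus [RR]
  [9:7] rd=6 = $6
  [6:4] rs=5 = $5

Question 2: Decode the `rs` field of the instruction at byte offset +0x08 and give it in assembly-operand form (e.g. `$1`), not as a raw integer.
@+08  little-endian(70 06) = 0x0670
  top 6b → 0x1 → or [RR]
  rd: (w>>7)&0x7=0x4 → $4
  rs: (w>>4)&0x7=0x7 → $7

$7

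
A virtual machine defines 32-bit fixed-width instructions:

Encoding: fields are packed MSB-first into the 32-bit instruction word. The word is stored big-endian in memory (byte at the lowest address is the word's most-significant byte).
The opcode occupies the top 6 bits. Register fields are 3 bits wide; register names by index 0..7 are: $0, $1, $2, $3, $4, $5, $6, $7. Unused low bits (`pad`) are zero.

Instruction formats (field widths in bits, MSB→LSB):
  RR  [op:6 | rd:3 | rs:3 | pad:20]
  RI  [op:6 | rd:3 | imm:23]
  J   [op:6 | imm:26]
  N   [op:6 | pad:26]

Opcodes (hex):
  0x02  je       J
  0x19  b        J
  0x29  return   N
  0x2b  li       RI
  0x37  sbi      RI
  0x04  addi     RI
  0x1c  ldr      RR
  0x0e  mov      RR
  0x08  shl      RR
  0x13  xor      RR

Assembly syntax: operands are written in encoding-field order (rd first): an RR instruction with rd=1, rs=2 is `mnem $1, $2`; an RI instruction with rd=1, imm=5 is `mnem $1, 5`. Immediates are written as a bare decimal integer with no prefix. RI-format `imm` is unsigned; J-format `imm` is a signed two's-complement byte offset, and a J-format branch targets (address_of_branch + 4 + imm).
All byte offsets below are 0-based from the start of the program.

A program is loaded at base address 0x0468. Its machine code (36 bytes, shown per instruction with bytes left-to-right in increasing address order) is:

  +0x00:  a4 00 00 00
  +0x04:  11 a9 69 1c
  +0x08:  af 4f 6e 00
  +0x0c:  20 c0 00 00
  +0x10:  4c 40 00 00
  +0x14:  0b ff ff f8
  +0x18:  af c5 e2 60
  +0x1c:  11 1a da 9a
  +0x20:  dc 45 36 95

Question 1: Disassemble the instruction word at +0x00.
return

@+00  big-endian(a4 00 00 00) = 0xa4000000
  opcode bits[31:26]=0x29: return/N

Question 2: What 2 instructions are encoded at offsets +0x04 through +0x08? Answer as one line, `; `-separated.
off 0x04: read 11 a9 69 1c as big → 0x11a9691c
  top 6b → 0x4 → addi [RI]
  rd: (w>>23)&0x7=0x3 → $3
  imm: (w>>0)&0x7fffff=0x29691c → 2713884
off 0x08: read af 4f 6e 00 as big → 0xaf4f6e00
  top 6b → 0x2b → li [RI]
  rd: (w>>23)&0x7=0x6 → $6
  imm: (w>>0)&0x7fffff=0x4f6e00 → 5205504

addi $3, 2713884; li $6, 5205504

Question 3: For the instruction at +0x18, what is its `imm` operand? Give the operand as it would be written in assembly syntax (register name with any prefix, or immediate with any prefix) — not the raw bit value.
4579936

+0x18: af c5 e2 60 ⇒ word 0xafc5e260 (big)
  op=0xafc5e260>>26=0x2b ⇒ li (RI)
  [25:23] rd=7 = $7
  [22:0] imm=4579936 = 4579936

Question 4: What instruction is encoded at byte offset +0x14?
+0x14: 0b ff ff f8 ⇒ word 0x0bfffff8 (big)
  top 6b → 0x2 → je [J]
  imm@[25:0]=0x3fffff8 (s26→-8) ⇒ -8

je -8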